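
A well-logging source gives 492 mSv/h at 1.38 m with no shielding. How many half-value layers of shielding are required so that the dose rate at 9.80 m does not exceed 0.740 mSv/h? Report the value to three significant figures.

At 9.80 m, distance alone gives 492 × (1.38/9.80)² = 492 × 0.01983 = 9.756 mSv/h.
Further attenuation needed: 9.756/0.740 = 13.18.
n = log₂(13.18) = 3.720 half-value layers.

3.72 half-value layers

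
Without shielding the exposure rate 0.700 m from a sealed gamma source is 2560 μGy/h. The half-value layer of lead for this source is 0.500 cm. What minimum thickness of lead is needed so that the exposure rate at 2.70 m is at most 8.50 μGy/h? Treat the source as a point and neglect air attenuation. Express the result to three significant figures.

At 2.70 m, distance alone gives (0.700/2.70)² = 0.06722, so 2560 × 0.06722 = 172.1 μGy/h.
Further attenuation needed: 172.1/8.50 = 20.25.
n = log₂(20.25) = 4.340 half-value layers.
Thickness = 4.340 × 0.500 cm = 2.170 cm.

2.17 cm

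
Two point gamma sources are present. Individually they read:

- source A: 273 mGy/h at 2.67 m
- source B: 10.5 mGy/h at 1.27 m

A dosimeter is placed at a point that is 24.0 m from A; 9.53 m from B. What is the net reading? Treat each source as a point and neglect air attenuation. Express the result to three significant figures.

Each source contributes Iᵢ·(dᵢ/rᵢ)²; contributions add.
A: 273 × (2.67/24.0)² = 3.379 mGy/h
B: 10.5 × (1.27/9.53)² = 0.1865 mGy/h
Total = 3.379 + 0.1865 = 3.566 mGy/h.

3.57 mGy/h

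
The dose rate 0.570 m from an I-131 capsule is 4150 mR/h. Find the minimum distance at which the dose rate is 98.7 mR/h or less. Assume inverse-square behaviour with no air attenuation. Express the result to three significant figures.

Applying the 1/r² law, d₂ = d₁·√(I₁/I₂).
I₁/I₂ = 4150/98.7 = 42.05, so d₂ = 0.570 × √42.05 = 3.696 m.

3.70 m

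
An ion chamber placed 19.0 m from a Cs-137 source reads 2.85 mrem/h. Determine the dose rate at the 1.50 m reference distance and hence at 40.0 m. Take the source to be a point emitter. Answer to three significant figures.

Since intensity falls as 1/r²,
At 1.50 m: (19.0/1.50)² = 160.4, so 2.85 × 160.4 = 457.1 mrem/h
At 40.0 m: (1.50/40.0)² = 0.001406, so 457.1 × 0.001406 = 0.6427 mrem/h.

457 mrem/h; 0.643 mrem/h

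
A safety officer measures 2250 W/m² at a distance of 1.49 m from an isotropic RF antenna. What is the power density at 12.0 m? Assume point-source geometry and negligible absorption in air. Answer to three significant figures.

Using I₁d₁² = I₂d₂², the rate at 12.0 m is
2250 × (1.49/12.0)² = 2250 × 0.01542 = 34.70 W/m².

34.7 W/m²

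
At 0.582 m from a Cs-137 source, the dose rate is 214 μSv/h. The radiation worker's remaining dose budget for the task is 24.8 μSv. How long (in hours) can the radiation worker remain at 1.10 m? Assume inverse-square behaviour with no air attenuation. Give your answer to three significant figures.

0.414 h

Intensity scales as (d₁/d₂)², so rate at 1.10 m:
(0.582/1.10)² = 0.2799, so 214 × 0.2799 = 59.90 μSv/h.
Stay time = 24.8 μSv ÷ 59.90 μSv/h = 0.4140 h.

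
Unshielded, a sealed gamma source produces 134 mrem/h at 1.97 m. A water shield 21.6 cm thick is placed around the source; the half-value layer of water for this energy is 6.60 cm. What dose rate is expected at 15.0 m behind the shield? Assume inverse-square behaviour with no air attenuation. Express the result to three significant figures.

0.239 mrem/h

Distance alone: 134 × (1.97/15.0)² = 134 × 0.01725 = 2.312 mrem/h.
Shield: 21.6/6.60 = 3.273 half-value layers → attenuation 2^(−3.273) = 0.1034.
Combined: 2.312 × 0.1034 = 0.2391 mrem/h.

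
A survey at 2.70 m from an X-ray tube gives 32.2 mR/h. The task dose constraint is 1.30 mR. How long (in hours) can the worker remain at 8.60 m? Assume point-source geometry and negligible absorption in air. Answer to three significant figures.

Using I₁d₁² = I₂d₂², rate at 8.60 m:
32.2 × (2.70/8.60)² = 32.2 × 0.09857 = 3.174 mR/h.
Stay time = 1.30 mR ÷ 3.174 mR/h = 0.4096 h.

0.410 h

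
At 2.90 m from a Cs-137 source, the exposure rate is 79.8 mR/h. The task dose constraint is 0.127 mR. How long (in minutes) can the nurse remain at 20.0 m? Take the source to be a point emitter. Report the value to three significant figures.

Using I₁d₁² = I₂d₂², rate at 20.0 m:
(2.90/20.0)² = 0.02102, so 79.8 × 0.02102 = 1.677 mR/h.
Stay time = 0.127 mR ÷ 1.677 mR/h = 0.07573 h = 4.544 min.

4.54 min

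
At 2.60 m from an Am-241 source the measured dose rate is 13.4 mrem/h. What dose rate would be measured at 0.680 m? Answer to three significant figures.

196 mrem/h

By the inverse-square law, scaling from 2.60 m to 0.680 m:
(2.60/0.680)² = 14.62, so 13.4 × 14.62 = 195.9 mrem/h.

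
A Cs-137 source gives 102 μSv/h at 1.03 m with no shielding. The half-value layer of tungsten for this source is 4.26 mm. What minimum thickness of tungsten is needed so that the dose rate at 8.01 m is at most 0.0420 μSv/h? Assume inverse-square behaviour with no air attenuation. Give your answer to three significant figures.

At 8.01 m, distance alone gives 102 × (1.03/8.01)² = 102 × 0.01654 = 1.687 μSv/h.
Further attenuation needed: 1.687/0.0420 = 40.17.
n = log₂(40.17) = 5.328 half-value layers.
Thickness = 5.328 × 4.26 mm = 22.70 mm.

22.7 mm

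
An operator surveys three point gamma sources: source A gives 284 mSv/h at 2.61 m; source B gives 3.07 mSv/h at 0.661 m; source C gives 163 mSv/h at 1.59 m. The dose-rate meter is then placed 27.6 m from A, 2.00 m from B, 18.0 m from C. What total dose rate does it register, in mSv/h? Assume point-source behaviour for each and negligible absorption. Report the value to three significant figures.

4.15 mSv/h

Each source contributes Iᵢ·(dᵢ/rᵢ)²; contributions add.
A: 284 × (2.61/27.6)² = 2.540 mSv/h
B: 3.07 × (0.661/2.00)² = 0.3353 mSv/h
C: 163 × (1.59/18.0)² = 1.272 mSv/h
Total = 2.540 + 0.3353 + 1.272 = 4.147 mSv/h.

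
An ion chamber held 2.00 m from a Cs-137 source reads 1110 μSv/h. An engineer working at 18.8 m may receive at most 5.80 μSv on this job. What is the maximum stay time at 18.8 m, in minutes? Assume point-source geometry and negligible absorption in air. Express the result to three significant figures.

Applying the 1/r² law, rate at 18.8 m:
1110 × (2.00/18.8)² = 1110 × 0.01132 = 12.57 μSv/h.
Stay time = 5.80 μSv ÷ 12.57 μSv/h = 0.4614 h = 27.68 min.

27.7 min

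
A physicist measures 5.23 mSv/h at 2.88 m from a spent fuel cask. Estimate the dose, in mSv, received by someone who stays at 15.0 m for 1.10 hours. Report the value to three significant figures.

0.212 mSv

Applying the 1/r² law, rate at 15.0 m:
(2.88/15.0)² = 0.03686, so 5.23 × 0.03686 = 0.1928 mSv/h.
Dose = rate × time = 0.1928 mSv/h × 1.100 h = 0.2121 mSv.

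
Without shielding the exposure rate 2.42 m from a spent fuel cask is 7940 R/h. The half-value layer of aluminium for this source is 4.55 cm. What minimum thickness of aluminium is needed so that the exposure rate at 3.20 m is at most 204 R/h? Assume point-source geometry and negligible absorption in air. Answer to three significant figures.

At 3.20 m, distance alone gives (2.42/3.20)² = 0.5719, so 7940 × 0.5719 = 4541 R/h.
Further attenuation needed: 4541/204 = 22.26.
n = log₂(22.26) = 4.476 half-value layers.
Thickness = 4.476 × 4.55 cm = 20.37 cm.

20.4 cm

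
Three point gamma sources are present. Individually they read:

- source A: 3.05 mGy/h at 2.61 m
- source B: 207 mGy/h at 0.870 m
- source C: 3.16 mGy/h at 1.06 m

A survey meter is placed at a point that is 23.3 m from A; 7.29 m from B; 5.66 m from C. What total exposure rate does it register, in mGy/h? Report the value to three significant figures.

3.10 mGy/h

Each source contributes Iᵢ·(dᵢ/rᵢ)²; contributions add.
A: 3.05 × (2.61/23.3)² = 0.03827 mGy/h
B: 207 × (0.870/7.29)² = 2.948 mGy/h
C: 3.16 × (1.06/5.66)² = 0.1108 mGy/h
Total = 0.03827 + 2.948 + 0.1108 = 3.097 mGy/h.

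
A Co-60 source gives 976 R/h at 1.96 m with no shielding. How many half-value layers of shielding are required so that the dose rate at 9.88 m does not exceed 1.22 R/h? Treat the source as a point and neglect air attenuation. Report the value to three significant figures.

At 9.88 m, distance alone gives 976 × (1.96/9.88)² = 976 × 0.03935 = 38.41 R/h.
Further attenuation needed: 38.41/1.22 = 31.48.
n = log₂(31.48) = 4.976 half-value layers.

4.98 half-value layers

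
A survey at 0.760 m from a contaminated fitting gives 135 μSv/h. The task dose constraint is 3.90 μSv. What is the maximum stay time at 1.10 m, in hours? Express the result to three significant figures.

0.0605 h

Applying the 1/r² law, rate at 1.10 m:
(0.760/1.10)² = 0.4774, so 135 × 0.4774 = 64.45 μSv/h.
Stay time = 3.90 μSv ÷ 64.45 μSv/h = 0.06051 h.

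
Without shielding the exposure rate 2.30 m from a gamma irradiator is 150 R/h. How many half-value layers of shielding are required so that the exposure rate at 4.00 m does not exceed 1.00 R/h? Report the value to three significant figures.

5.63 half-value layers

At 4.00 m, distance alone gives (2.30/4.00)² = 0.3306, so 150 × 0.3306 = 49.59 R/h.
Further attenuation needed: 49.59/1.00 = 49.59.
n = log₂(49.59) = 5.632 half-value layers.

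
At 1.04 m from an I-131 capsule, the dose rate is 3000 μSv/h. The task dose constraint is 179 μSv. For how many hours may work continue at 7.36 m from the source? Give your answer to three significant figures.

Since intensity falls as 1/r², rate at 7.36 m:
(1.04/7.36)² = 0.01997, so 3000 × 0.01997 = 59.91 μSv/h.
Stay time = 179 μSv ÷ 59.91 μSv/h = 2.988 h.

2.99 h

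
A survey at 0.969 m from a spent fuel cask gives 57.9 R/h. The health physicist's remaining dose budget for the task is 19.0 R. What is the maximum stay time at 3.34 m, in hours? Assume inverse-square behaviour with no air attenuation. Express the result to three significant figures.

By the inverse-square law, rate at 3.34 m:
(0.969/3.34)² = 0.08417, so 57.9 × 0.08417 = 4.873 R/h.
Stay time = 19.0 R ÷ 4.873 R/h = 3.899 h.

3.90 h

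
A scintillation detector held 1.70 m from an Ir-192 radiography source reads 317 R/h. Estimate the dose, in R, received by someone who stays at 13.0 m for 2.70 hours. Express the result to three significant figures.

Using I₁d₁² = I₂d₂², rate at 13.0 m:
317 × (1.70/13.0)² = 317 × 0.01710 = 5.421 R/h.
Dose = rate × time = 5.421 R/h × 2.700 h = 14.64 R.

14.6 R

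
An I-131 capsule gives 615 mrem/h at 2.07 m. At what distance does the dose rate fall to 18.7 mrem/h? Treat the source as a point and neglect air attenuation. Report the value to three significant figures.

11.9 m

By the inverse-square law, d₂ = d₁·√(I₁/I₂).
I₁/I₂ = 615/18.7 = 32.89, so d₂ = 2.07 × √32.89 = 11.87 m.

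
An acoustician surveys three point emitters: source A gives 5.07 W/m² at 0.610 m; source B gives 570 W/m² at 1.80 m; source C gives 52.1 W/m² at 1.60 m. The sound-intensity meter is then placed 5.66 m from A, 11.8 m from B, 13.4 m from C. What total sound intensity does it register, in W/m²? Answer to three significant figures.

14.1 W/m²

Each source contributes Iᵢ·(dᵢ/rᵢ)²; contributions add.
A: 5.07 × (0.610/5.66)² = 0.05889 W/m²
B: 570 × (1.80/11.8)² = 13.26 W/m²
C: 52.1 × (1.60/13.4)² = 0.7428 W/m²
Total = 0.05889 + 13.26 + 0.7428 = 14.06 W/m².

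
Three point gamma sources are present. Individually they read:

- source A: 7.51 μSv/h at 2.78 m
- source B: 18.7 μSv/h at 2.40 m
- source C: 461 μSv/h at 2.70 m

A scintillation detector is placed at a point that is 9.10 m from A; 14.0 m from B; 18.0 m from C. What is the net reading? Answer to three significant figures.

By superposition, sum each source's inverse-square contribution:
A: 7.51 × (2.78/9.10)² = 0.7009 μSv/h
B: 18.7 × (2.40/14.0)² = 0.5496 μSv/h
C: 461 × (2.70/18.0)² = 10.37 μSv/h
Total = 0.7009 + 0.5496 + 10.37 = 11.62 μSv/h.

11.6 μSv/h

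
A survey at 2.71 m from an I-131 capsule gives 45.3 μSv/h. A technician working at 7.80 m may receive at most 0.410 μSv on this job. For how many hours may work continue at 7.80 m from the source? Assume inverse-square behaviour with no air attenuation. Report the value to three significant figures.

Using I₁d₁² = I₂d₂², rate at 7.80 m:
45.3 × (2.71/7.80)² = 45.3 × 0.1207 = 5.468 μSv/h.
Stay time = 0.410 μSv ÷ 5.468 μSv/h = 0.07498 h.

0.0750 h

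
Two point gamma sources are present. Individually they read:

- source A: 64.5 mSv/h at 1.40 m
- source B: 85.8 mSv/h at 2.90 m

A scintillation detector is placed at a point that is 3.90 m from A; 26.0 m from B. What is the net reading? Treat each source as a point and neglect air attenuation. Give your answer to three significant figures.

By superposition, sum each source's inverse-square contribution:
A: 64.5 × (1.40/3.90)² = 8.312 mSv/h
B: 85.8 × (2.90/26.0)² = 1.067 mSv/h
Total = 8.312 + 1.067 = 9.379 mSv/h.

9.38 mSv/h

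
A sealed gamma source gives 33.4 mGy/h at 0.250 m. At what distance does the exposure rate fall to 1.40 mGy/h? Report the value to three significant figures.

1.22 m

By the inverse-square law, d₂ = d₁·√(I₁/I₂).
I₁/I₂ = 33.4/1.40 = 23.86, so d₂ = 0.250 × √23.86 = 1.221 m.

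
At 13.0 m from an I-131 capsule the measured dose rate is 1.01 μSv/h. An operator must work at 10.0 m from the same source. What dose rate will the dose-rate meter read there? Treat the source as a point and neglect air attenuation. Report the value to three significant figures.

Applying the 1/r² law, scaling from 13.0 m to 10.0 m:
1.01 × (13.0/10.0)² = 1.01 × 1.690 = 1.707 μSv/h.

1.71 μSv/h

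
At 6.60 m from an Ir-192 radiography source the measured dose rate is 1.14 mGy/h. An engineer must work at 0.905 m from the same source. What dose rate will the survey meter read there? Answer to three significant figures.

60.6 mGy/h

Since intensity falls as 1/r², scaling from 6.60 m to 0.905 m:
(6.60/0.905)² = 53.19, so 1.14 × 53.19 = 60.64 mGy/h.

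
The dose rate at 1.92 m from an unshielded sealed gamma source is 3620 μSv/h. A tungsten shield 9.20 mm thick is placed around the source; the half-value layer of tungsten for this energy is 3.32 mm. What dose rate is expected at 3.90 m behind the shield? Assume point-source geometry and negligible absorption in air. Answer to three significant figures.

129 μSv/h

Distance alone: 3620 × (1.92/3.90)² = 3620 × 0.2424 = 877.5 μSv/h.
Shield: 9.20/3.32 = 2.771 half-value layers → attenuation 2^(−2.771) = 0.1465.
Combined: 877.5 × 0.1465 = 128.6 μSv/h.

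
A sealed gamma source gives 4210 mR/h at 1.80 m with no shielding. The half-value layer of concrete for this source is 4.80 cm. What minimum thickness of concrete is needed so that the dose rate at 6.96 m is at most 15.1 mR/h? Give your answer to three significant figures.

20.3 cm

At 6.96 m, distance alone gives (1.80/6.96)² = 0.06688, so 4210 × 0.06688 = 281.6 mR/h.
Further attenuation needed: 281.6/15.1 = 18.65.
n = log₂(18.65) = 4.221 half-value layers.
Thickness = 4.221 × 4.80 cm = 20.26 cm.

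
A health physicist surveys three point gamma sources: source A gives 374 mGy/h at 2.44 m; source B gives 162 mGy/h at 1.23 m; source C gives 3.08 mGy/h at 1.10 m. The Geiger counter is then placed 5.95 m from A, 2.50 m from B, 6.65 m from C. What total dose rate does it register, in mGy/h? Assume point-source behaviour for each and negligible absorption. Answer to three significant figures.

By superposition, sum each source's inverse-square contribution:
A: 374 × (2.44/5.95)² = 62.90 mGy/h
B: 162 × (1.23/2.50)² = 39.21 mGy/h
C: 3.08 × (1.10/6.65)² = 0.08427 mGy/h
Total = 62.90 + 39.21 + 0.08427 = 102.2 mGy/h.

102 mGy/h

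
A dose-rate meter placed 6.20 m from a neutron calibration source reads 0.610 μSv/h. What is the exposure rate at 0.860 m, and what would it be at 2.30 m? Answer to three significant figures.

31.7 μSv/h; 4.43 μSv/h

Using I₁d₁² = I₂d₂²,
At 0.860 m: 0.610 × (6.20/0.860)² = 0.610 × 51.97 = 31.70 μSv/h
At 2.30 m: (0.860/2.30)² = 0.1398, so 31.70 × 0.1398 = 4.432 μSv/h.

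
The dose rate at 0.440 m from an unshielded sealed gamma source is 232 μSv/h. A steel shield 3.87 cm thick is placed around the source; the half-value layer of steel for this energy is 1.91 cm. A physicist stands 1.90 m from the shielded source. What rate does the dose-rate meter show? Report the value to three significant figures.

3.05 μSv/h

Distance alone: (0.440/1.90)² = 0.05363, so 232 × 0.05363 = 12.44 μSv/h.
Shield: 3.87/1.91 = 2.026 half-value layers → attenuation 2^(−2.026) = 0.2455.
Combined: 12.44 × 0.2455 = 3.054 μSv/h.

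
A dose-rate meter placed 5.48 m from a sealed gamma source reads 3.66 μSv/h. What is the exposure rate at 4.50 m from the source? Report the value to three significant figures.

5.43 μSv/h

Since intensity falls as 1/r², scaling from 5.48 m to 4.50 m:
3.66 × (5.48/4.50)² = 3.66 × 1.483 = 5.428 μSv/h.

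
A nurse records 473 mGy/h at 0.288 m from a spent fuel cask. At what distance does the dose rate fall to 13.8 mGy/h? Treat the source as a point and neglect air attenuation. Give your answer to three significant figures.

Applying the 1/r² law, d₂ = d₁·√(I₁/I₂).
I₁/I₂ = 473/13.8 = 34.28, so d₂ = 0.288 × √34.28 = 1.686 m.

1.69 m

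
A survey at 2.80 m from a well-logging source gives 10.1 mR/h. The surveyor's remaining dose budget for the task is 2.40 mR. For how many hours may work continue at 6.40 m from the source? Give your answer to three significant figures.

1.24 h

Applying the 1/r² law, rate at 6.40 m:
(2.80/6.40)² = 0.1914, so 10.1 × 0.1914 = 1.933 mR/h.
Stay time = 2.40 mR ÷ 1.933 mR/h = 1.242 h.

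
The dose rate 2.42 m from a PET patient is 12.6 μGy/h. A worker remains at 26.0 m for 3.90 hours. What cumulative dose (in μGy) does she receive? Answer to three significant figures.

Applying the 1/r² law, rate at 26.0 m:
12.6 × (2.42/26.0)² = 12.6 × 0.008663 = 0.1092 μGy/h.
Dose = rate × time = 0.1092 μGy/h × 3.900 h = 0.4259 μGy.

0.426 μGy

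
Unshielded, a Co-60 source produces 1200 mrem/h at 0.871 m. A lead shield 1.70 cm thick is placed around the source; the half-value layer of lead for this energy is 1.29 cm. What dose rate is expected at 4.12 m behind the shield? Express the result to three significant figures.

Distance alone: (0.871/4.12)² = 0.04469, so 1200 × 0.04469 = 53.63 mrem/h.
Shield: 1.70/1.29 = 1.318 half-value layers → attenuation 2^(−1.318) = 0.4011.
Combined: 53.63 × 0.4011 = 21.51 mrem/h.

21.5 mrem/h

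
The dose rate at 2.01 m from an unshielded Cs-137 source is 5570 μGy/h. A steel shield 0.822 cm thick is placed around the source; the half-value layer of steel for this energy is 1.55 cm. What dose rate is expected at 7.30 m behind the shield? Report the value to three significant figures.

292 μGy/h

Distance alone: (2.01/7.30)² = 0.07581, so 5570 × 0.07581 = 422.3 μGy/h.
Shield: 0.822/1.55 = 0.5303 half-value layers → attenuation 2^(−0.5303) = 0.6924.
Combined: 422.3 × 0.6924 = 292.4 μGy/h.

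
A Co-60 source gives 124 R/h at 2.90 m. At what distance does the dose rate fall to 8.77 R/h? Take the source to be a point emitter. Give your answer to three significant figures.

Intensity scales as (d₁/d₂)², so d₂ = d₁·√(I₁/I₂).
I₁/I₂ = 124/8.77 = 14.14, so d₂ = 2.90 × √14.14 = 10.90 m.

10.9 m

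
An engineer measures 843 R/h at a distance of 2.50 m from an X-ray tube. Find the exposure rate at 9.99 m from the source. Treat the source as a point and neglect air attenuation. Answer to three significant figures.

By the inverse-square law, the rate at 9.99 m is
843 × (2.50/9.99)² = 843 × 0.06263 = 52.80 R/h.

52.8 R/h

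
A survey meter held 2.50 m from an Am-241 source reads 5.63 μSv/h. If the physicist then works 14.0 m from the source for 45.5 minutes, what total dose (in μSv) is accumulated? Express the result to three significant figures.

0.136 μSv

Since intensity falls as 1/r², rate at 14.0 m:
(2.50/14.0)² = 0.03189, so 5.63 × 0.03189 = 0.1795 μSv/h.
Dose = rate × time = 0.1795 μSv/h × 0.7583 h = 0.1361 μSv.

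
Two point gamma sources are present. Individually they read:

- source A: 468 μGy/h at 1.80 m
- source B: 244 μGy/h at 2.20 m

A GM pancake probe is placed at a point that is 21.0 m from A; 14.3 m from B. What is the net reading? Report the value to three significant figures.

Each source contributes Iᵢ·(dᵢ/rᵢ)²; contributions add.
A: 468 × (1.80/21.0)² = 3.438 μGy/h
B: 244 × (2.20/14.3)² = 5.775 μGy/h
Total = 3.438 + 5.775 = 9.213 μGy/h.

9.21 μGy/h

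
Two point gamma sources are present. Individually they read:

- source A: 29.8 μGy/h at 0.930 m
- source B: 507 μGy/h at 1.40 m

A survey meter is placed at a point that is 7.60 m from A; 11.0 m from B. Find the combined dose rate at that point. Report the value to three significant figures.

Each source contributes Iᵢ·(dᵢ/rᵢ)²; contributions add.
A: 29.8 × (0.930/7.60)² = 0.4462 μGy/h
B: 507 × (1.40/11.0)² = 8.213 μGy/h
Total = 0.4462 + 8.213 = 8.659 μGy/h.

8.66 μGy/h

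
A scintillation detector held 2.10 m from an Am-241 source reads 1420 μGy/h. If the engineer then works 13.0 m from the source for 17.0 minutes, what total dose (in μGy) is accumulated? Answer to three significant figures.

Since intensity falls as 1/r², rate at 13.0 m:
1420 × (2.10/13.0)² = 1420 × 0.02609 = 37.05 μGy/h.
Dose = rate × time = 37.05 μGy/h × 0.2833 h = 10.50 μGy.

10.5 μGy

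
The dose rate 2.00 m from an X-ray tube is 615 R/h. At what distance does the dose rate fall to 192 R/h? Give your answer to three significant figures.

Intensity scales as (d₁/d₂)², so d₂ = d₁·√(I₁/I₂).
I₁/I₂ = 615/192 = 3.203, so d₂ = 2.00 × √3.203 = 3.579 m.

3.58 m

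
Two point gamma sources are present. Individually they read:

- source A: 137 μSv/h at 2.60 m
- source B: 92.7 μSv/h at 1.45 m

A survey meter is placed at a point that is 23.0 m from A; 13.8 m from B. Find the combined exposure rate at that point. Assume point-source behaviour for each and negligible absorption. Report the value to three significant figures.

2.77 μSv/h

Each source contributes Iᵢ·(dᵢ/rᵢ)²; contributions add.
A: 137 × (2.60/23.0)² = 1.751 μSv/h
B: 92.7 × (1.45/13.8)² = 1.023 μSv/h
Total = 1.751 + 1.023 = 2.774 μSv/h.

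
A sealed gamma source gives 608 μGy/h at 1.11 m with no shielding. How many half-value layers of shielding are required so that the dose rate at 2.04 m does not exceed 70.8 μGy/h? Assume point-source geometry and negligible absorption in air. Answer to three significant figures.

1.35 half-value layers

At 2.04 m, distance alone gives 608 × (1.11/2.04)² = 608 × 0.2961 = 180.0 μGy/h.
Further attenuation needed: 180.0/70.8 = 2.542.
n = log₂(2.542) = 1.346 half-value layers.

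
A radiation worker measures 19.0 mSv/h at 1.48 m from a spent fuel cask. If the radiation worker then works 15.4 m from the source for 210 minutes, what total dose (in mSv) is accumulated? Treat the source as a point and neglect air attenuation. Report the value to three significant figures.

Applying the 1/r² law, rate at 15.4 m:
19.0 × (1.48/15.4)² = 19.0 × 0.009236 = 0.1755 mSv/h.
Dose = rate × time = 0.1755 mSv/h × 3.500 h = 0.6142 mSv.

0.614 mSv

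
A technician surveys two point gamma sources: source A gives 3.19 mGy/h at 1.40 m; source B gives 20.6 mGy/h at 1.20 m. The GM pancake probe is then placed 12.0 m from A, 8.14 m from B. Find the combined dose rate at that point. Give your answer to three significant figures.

0.491 mGy/h

By superposition, sum each source's inverse-square contribution:
A: 3.19 × (1.40/12.0)² = 0.04342 mGy/h
B: 20.6 × (1.20/8.14)² = 0.4477 mGy/h
Total = 0.04342 + 0.4477 = 0.4911 mGy/h.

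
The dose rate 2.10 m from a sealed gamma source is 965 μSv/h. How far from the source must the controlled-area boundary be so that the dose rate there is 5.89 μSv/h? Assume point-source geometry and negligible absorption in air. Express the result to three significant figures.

Using I₁d₁² = I₂d₂², d₂ = d₁·√(I₁/I₂).
I₁/I₂ = 965/5.89 = 163.8, so d₂ = 2.10 × √163.8 = 26.88 m.

26.9 m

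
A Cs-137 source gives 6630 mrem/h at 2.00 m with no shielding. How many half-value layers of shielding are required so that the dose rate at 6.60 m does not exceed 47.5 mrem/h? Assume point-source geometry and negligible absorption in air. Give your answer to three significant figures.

At 6.60 m, distance alone gives 6630 × (2.00/6.60)² = 6630 × 0.09183 = 608.8 mrem/h.
Further attenuation needed: 608.8/47.5 = 12.82.
n = log₂(12.82) = 3.680 half-value layers.

3.68 half-value layers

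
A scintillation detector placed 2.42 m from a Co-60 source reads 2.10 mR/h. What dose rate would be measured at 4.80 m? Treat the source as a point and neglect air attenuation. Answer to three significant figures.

0.534 mR/h

Since intensity falls as 1/r², scaling from 2.42 m to 4.80 m:
2.10 × (2.42/4.80)² = 2.10 × 0.2542 = 0.5338 mR/h.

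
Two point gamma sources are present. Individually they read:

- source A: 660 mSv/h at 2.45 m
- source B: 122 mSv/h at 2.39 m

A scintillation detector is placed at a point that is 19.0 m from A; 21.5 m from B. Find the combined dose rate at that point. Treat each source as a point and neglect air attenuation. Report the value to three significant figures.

By superposition, sum each source's inverse-square contribution:
A: 660 × (2.45/19.0)² = 10.97 mSv/h
B: 122 × (2.39/21.5)² = 1.508 mSv/h
Total = 10.97 + 1.508 = 12.48 mSv/h.

12.5 mSv/h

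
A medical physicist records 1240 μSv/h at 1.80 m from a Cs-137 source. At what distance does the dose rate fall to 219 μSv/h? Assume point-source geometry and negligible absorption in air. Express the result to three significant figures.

4.28 m

Intensity scales as (d₁/d₂)², so d₂ = d₁·√(I₁/I₂).
I₁/I₂ = 1240/219 = 5.662, so d₂ = 1.80 × √5.662 = 4.283 m.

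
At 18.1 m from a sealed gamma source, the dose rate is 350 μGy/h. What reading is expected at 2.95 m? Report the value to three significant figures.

By the inverse-square law, the rate at 2.95 m is
350 × (18.1/2.95)² = 350 × 37.65 = 13180 μGy/h.

13200 μGy/h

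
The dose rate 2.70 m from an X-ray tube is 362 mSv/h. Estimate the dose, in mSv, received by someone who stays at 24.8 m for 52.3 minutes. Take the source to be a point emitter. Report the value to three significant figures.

3.74 mSv

Applying the 1/r² law, rate at 24.8 m:
362 × (2.70/24.8)² = 362 × 0.01185 = 4.290 mSv/h.
Dose = rate × time = 4.290 mSv/h × 0.8717 h = 3.740 mSv.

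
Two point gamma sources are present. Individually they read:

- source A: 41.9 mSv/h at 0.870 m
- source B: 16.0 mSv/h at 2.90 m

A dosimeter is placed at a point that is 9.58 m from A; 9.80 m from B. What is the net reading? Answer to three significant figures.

1.75 mSv/h

Each source contributes Iᵢ·(dᵢ/rᵢ)²; contributions add.
A: 41.9 × (0.870/9.58)² = 0.3456 mSv/h
B: 16.0 × (2.90/9.80)² = 1.401 mSv/h
Total = 0.3456 + 1.401 = 1.747 mSv/h.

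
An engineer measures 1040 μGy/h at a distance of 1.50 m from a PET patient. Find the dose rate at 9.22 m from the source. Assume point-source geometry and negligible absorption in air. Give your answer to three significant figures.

Since intensity falls as 1/r², the rate at 9.22 m is
(1.50/9.22)² = 0.02647, so 1040 × 0.02647 = 27.53 μGy/h.

27.5 μGy/h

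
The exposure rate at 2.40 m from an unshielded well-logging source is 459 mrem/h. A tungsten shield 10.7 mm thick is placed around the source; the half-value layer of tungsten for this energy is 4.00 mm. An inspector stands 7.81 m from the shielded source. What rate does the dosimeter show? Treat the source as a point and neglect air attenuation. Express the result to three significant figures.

6.79 mrem/h

Distance alone: 459 × (2.40/7.81)² = 459 × 0.09443 = 43.34 mrem/h.
Shield: 10.7/4.00 = 2.675 half-value layers → attenuation 2^(−2.675) = 0.1566.
Combined: 43.34 × 0.1566 = 6.787 mrem/h.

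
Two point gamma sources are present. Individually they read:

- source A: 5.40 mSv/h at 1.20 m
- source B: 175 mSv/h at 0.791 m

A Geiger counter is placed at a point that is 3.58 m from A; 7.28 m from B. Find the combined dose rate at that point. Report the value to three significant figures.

2.67 mSv/h

Each source contributes Iᵢ·(dᵢ/rᵢ)²; contributions add.
A: 5.40 × (1.20/3.58)² = 0.6067 mSv/h
B: 175 × (0.791/7.28)² = 2.066 mSv/h
Total = 0.6067 + 2.066 = 2.673 mSv/h.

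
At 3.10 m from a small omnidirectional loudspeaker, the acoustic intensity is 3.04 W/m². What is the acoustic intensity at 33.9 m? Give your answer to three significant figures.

0.0254 W/m²

By the inverse-square law, the rate at 33.9 m is
3.04 × (3.10/33.9)² = 3.04 × 0.008362 = 0.02542 W/m².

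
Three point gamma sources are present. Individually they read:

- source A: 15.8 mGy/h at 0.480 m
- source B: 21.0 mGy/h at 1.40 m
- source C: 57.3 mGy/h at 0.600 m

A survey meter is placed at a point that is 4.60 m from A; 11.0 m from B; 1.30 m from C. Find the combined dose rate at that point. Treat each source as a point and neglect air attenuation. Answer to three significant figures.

Each source contributes Iᵢ·(dᵢ/rᵢ)²; contributions add.
A: 15.8 × (0.480/4.60)² = 0.1720 mGy/h
B: 21.0 × (1.40/11.0)² = 0.3402 mGy/h
C: 57.3 × (0.600/1.30)² = 12.21 mGy/h
Total = 0.1720 + 0.3402 + 12.21 = 12.72 mGy/h.

12.7 mGy/h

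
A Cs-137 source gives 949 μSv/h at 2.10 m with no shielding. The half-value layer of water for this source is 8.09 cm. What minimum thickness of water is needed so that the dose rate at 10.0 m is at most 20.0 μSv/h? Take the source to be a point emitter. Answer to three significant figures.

At 10.0 m, distance alone gives (2.10/10.0)² = 0.04410, so 949 × 0.04410 = 41.85 μSv/h.
Further attenuation needed: 41.85/20.0 = 2.093.
n = log₂(2.093) = 1.066 half-value layers.
Thickness = 1.066 × 8.09 cm = 8.624 cm.

8.62 cm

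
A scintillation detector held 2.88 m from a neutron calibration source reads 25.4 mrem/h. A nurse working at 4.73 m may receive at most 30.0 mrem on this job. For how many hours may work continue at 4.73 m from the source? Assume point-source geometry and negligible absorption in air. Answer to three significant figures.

3.19 h

By the inverse-square law, rate at 4.73 m:
25.4 × (2.88/4.73)² = 25.4 × 0.3707 = 9.416 mrem/h.
Stay time = 30.0 mrem ÷ 9.416 mrem/h = 3.186 h.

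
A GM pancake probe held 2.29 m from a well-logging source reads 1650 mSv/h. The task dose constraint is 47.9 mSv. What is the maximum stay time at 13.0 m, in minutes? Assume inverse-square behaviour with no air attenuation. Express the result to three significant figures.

Using I₁d₁² = I₂d₂², rate at 13.0 m:
1650 × (2.29/13.0)² = 1650 × 0.03103 = 51.20 mSv/h.
Stay time = 47.9 mSv ÷ 51.20 mSv/h = 0.9355 h = 56.13 min.

56.1 min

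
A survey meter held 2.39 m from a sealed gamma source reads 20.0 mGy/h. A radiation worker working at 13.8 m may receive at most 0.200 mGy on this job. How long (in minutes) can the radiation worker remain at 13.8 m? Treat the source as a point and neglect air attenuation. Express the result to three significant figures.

By the inverse-square law, rate at 13.8 m:
(2.39/13.8)² = 0.02999, so 20.0 × 0.02999 = 0.5998 mGy/h.
Stay time = 0.200 mGy ÷ 0.5998 mGy/h = 0.3334 h = 20.00 min.

20.0 min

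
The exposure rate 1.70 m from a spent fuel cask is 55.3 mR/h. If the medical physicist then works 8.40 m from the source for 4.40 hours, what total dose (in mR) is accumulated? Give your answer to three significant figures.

9.97 mR

By the inverse-square law, rate at 8.40 m:
(1.70/8.40)² = 0.04096, so 55.3 × 0.04096 = 2.265 mR/h.
Dose = rate × time = 2.265 mR/h × 4.400 h = 9.966 mR.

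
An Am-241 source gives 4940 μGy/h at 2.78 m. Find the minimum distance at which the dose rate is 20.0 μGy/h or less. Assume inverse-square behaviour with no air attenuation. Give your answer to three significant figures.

43.7 m

By the inverse-square law, d₂ = d₁·√(I₁/I₂).
I₁/I₂ = 4940/20.0 = 247.0, so d₂ = 2.78 × √247.0 = 43.69 m.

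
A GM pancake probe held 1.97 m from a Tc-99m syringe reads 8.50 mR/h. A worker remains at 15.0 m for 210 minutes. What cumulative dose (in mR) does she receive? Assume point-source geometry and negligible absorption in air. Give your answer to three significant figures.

0.513 mR

Applying the 1/r² law, rate at 15.0 m:
8.50 × (1.97/15.0)² = 8.50 × 0.01725 = 0.1466 mR/h.
Dose = rate × time = 0.1466 mR/h × 3.500 h = 0.5131 mR.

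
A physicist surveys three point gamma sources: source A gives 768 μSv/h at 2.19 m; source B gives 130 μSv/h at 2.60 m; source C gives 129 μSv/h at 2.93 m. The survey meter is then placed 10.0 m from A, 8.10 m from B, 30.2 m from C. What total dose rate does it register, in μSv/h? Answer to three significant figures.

51.4 μSv/h

By superposition, sum each source's inverse-square contribution:
A: 768 × (2.19/10.0)² = 36.83 μSv/h
B: 130 × (2.60/8.10)² = 13.39 μSv/h
C: 129 × (2.93/30.2)² = 1.214 μSv/h
Total = 36.83 + 13.39 + 1.214 = 51.43 μSv/h.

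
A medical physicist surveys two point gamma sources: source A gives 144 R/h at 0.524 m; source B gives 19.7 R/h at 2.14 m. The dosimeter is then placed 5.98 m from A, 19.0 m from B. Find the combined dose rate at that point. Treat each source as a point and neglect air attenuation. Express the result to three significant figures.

1.36 R/h

By superposition, sum each source's inverse-square contribution:
A: 144 × (0.524/5.98)² = 1.106 R/h
B: 19.7 × (2.14/19.0)² = 0.2499 R/h
Total = 1.106 + 0.2499 = 1.356 R/h.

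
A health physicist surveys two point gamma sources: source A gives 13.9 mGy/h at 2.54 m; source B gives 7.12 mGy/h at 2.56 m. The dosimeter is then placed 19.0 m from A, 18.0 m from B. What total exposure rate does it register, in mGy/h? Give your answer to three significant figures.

0.392 mGy/h

By superposition, sum each source's inverse-square contribution:
A: 13.9 × (2.54/19.0)² = 0.2484 mGy/h
B: 7.12 × (2.56/18.0)² = 0.1440 mGy/h
Total = 0.2484 + 0.1440 = 0.3924 mGy/h.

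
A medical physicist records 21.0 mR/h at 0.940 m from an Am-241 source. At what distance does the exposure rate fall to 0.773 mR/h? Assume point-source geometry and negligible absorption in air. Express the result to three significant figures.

By the inverse-square law, d₂ = d₁·√(I₁/I₂).
I₁/I₂ = 21.0/0.773 = 27.17, so d₂ = 0.940 × √27.17 = 4.900 m.

4.90 m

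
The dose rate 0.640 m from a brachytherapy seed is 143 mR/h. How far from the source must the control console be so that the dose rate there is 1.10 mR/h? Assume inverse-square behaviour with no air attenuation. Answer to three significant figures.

By the inverse-square law, d₂ = d₁·√(I₁/I₂).
I₁/I₂ = 143/1.10 = 130.0, so d₂ = 0.640 × √130.0 = 7.297 m.

7.30 m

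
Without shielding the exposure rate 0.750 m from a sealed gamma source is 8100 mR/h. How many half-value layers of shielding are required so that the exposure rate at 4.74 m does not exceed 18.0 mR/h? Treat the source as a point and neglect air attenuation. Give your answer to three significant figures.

At 4.74 m, distance alone gives (0.750/4.74)² = 0.02504, so 8100 × 0.02504 = 202.8 mR/h.
Further attenuation needed: 202.8/18.0 = 11.27.
n = log₂(11.27) = 3.494 half-value layers.

3.49 half-value layers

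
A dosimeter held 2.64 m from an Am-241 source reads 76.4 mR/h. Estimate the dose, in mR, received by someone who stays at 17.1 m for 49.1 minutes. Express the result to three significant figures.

Using I₁d₁² = I₂d₂², rate at 17.1 m:
(2.64/17.1)² = 0.02384, so 76.4 × 0.02384 = 1.821 mR/h.
Dose = rate × time = 1.821 mR/h × 0.8183 h = 1.490 mR.

1.49 mR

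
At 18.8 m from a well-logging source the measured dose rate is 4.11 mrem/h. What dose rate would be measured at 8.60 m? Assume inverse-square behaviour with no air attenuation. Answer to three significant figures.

Applying the 1/r² law, scaling from 18.8 m to 8.60 m:
4.11 × (18.8/8.60)² = 4.11 × 4.779 = 19.64 mrem/h.

19.6 mrem/h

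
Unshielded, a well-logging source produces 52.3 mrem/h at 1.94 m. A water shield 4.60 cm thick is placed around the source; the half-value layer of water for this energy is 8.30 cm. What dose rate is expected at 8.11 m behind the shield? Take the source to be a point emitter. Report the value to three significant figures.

Distance alone: (1.94/8.11)² = 0.05722, so 52.3 × 0.05722 = 2.993 mrem/h.
Shield: 4.60/8.30 = 0.5542 half-value layers → attenuation 2^(−0.5542) = 0.6810.
Combined: 2.993 × 0.6810 = 2.038 mrem/h.

2.04 mrem/h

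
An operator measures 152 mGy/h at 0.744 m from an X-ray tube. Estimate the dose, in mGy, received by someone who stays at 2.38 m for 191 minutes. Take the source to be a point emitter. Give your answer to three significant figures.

47.3 mGy

Intensity scales as (d₁/d₂)², so rate at 2.38 m:
152 × (0.744/2.38)² = 152 × 0.09772 = 14.85 mGy/h.
Dose = rate × time = 14.85 mGy/h × 3.183 h = 47.27 mGy.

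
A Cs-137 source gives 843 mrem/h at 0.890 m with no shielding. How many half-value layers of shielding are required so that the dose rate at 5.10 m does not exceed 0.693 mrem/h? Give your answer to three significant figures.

5.21 half-value layers

At 5.10 m, distance alone gives 843 × (0.890/5.10)² = 843 × 0.03045 = 25.67 mrem/h.
Further attenuation needed: 25.67/0.693 = 37.04.
n = log₂(37.04) = 5.211 half-value layers.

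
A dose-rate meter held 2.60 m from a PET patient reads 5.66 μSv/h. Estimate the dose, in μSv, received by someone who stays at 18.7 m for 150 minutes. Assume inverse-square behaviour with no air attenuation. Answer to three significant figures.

Since intensity falls as 1/r², rate at 18.7 m:
(2.60/18.7)² = 0.01933, so 5.66 × 0.01933 = 0.1094 μSv/h.
Dose = rate × time = 0.1094 μSv/h × 2.500 h = 0.2735 μSv.

0.274 μSv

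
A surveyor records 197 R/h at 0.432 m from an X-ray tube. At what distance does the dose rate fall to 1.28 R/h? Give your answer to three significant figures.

5.36 m

Intensity scales as (d₁/d₂)², so d₂ = d₁·√(I₁/I₂).
I₁/I₂ = 197/1.28 = 153.9, so d₂ = 0.432 × √153.9 = 5.359 m.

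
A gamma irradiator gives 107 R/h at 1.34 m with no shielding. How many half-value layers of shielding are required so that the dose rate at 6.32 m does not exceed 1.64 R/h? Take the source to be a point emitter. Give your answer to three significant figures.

1.55 half-value layers

At 6.32 m, distance alone gives (1.34/6.32)² = 0.04495, so 107 × 0.04495 = 4.810 R/h.
Further attenuation needed: 4.810/1.64 = 2.933.
n = log₂(2.933) = 1.552 half-value layers.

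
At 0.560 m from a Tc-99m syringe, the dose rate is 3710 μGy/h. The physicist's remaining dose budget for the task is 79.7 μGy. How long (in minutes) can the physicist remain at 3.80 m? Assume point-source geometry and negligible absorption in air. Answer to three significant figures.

59.4 min

By the inverse-square law, rate at 3.80 m:
(0.560/3.80)² = 0.02172, so 3710 × 0.02172 = 80.58 μGy/h.
Stay time = 79.7 μGy ÷ 80.58 μGy/h = 0.9891 h = 59.35 min.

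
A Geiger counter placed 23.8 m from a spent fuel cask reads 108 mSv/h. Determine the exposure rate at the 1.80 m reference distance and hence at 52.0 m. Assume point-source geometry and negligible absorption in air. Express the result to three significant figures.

18900 mSv/h; 22.6 mSv/h

By the inverse-square law,
At 1.80 m: (23.8/1.80)² = 174.8, so 108 × 174.8 = 18880 mSv/h
At 52.0 m: (1.80/52.0)² = 0.001198, so 18880 × 0.001198 = 22.62 mSv/h.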